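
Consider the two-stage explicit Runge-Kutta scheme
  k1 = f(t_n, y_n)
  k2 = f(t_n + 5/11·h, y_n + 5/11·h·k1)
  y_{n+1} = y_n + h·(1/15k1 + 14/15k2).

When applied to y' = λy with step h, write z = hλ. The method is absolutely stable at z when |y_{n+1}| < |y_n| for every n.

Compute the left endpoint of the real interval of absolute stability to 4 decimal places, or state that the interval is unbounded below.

z* = -2.3571.

With y'=λy (z=hλ):
  k1=λy_n ⇒ h·k1=z·y_n;  k2=λ(1+5/11z)y_n ⇒ h·k2=z(1+5/11z)y_n
  y_{n+1}/y_n = 1 + 1/15z + 14/15z(1+5/11z) = 1 + z + 14/33z²
  Hence R(z) = 1 + z + 14/33z².

Solve |R(x)|<1 on ℝ⁻.
x=-0.4: |R|=0.6679
R=1: x+14/33x²=0 ⇒ x=−33/14=-2.3571; min R=1−1/(4·14/33)=0.4107>−1
Confirm numerically:
  x=-2.204: |R|=0.85681 <1
  x=-2.075: |R|=0.75163 <1
  x=-1.775: |R|=0.56163 <1
  x=-1.098: |R|=0.41347 <1
  x=-2.574: |R|=1.23681 >1
  x=-2.511: |R|=1.16390 >1
Stable set (-2.3571, 0).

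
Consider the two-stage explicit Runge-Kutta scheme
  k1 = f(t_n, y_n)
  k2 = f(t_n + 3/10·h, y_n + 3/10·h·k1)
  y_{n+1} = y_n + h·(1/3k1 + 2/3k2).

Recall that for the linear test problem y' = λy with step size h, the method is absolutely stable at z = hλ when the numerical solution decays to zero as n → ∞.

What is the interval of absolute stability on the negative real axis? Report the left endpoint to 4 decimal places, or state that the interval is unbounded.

With y'=λy (z=hλ):
  k1=λy_n ⇒ h·k1=z·y_n;  k2=λ(1+3/10z)y_n ⇒ h·k2=z(1+3/10z)y_n
  y_{n+1}/y_n = 1 + 1/3z + 2/3z(1+3/10z) = 1 + z + 1/5z²
  Hence R(z) = 1 + z + 1/5z².

Solve |R(x)|<1 on ℝ⁻.
x=-1.31: |R|=0.0332
R=1: x+1/5x²=0 ⇒ x=−5=-5.0000; min R=1−1/(4·1/5)=-0.2500>−1
Confirm numerically:
  x=-4.131: |R|=0.28203 <1
  x=-3.994: |R|=0.19641 <1
  x=-3.718: |R|=0.04670 <1
  x=-2.807: |R|=0.23115 <1
  x=-5.559: |R|=1.62150 >1
  x=-5.156: |R|=1.16087 >1
Interval (-5.0000, 0).

z∈(-5.0000,0).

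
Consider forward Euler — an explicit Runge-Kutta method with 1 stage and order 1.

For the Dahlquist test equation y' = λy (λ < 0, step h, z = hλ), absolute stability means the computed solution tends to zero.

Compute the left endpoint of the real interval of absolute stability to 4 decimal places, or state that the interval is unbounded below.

On y'=λy, z=hλ:
  order 1, 1-stage ⇒ R(z)=1+z
  (e.g. R(-1.63)=-0.63000, |R|=0.63000)

Need |R(x)|<1, x<0.
x=-1.63: |R|=0.6300
|R(-2.29)|=1.2900 |R(-1.29)|=0.2900 |R(-1.13)|=0.1300
Bisect:
  x_lo=-2.8110 |R|=1.8110  x_hi=-0.3072 |R|=0.6928
  mid=-1.55911 |R|=0.55911 →hi
  mid=-2.18506 |R|=1.18506 →lo
  mid=-1.87208 |R|=0.87208 →hi
  mid=-2.02857 |R|=1.02857 →lo
  mid=-1.95033 |R|=0.95033 →hi
  mid=-1.98945 |R|=0.98945 →hi
  mid=-2.00901 |R|=1.00901 →lo
  ...
  [-2.00015,-1.99999] ⇒ x*=-2.0000
Interval (-2.0000, 0).

left endpoint -2.0000.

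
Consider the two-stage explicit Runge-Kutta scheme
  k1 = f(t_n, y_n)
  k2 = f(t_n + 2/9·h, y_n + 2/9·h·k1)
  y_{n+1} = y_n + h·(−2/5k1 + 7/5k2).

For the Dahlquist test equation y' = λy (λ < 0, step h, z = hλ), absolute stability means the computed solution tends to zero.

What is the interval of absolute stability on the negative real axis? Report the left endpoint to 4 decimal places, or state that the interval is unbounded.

Test eqn y'=λy, z=hλ:
  k1=λy_n ⇒ h·k1=z·y_n;  k2=λ(1+2/9z)y_n ⇒ h·k2=z(1+2/9z)y_n
  y_{n+1}/y_n = 1 − 2/5z + 7/5z(1+2/9z) = 1 + z + 14/45z²
  Hence R(z) = 1 + z + 14/45z².

Solve |R(x)|<1 on ℝ⁻.
x=-1.39: |R|=0.2111
R=1: x+14/45x²=0 ⇒ x=−45/14=-3.2143; min R=1−1/(4·14/45)=0.1964>−1
Confirm numerically:
  x=-1.966: |R|=0.23649 <1
  x=-1.905: |R|=0.22403 <1
  x=-1.798: |R|=0.20776 <1
  x=-3.252: |R|=1.03816 >1
  x=-3.251: |R|=1.03713 >1
Interval (-3.2143, 0).

z∈(-3.2143,0).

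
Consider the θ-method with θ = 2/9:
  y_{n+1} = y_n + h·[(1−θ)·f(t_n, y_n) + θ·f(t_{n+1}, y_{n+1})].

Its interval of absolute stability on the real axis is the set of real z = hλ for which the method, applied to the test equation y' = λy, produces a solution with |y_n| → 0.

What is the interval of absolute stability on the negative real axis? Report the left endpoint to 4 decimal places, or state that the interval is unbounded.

Test eqn y'=λy, z=hλ:
  y_{n+1} = y_n + z·[7/9·y_n + 2/9·y_{n+1}] ⇒ (1 − 2/9z)y_{n+1} = (1 + 7/9z)y_n
  ⇒ R(z) = (1 + 7/9z)/(1 − 2/9z).

Find x<0 with |R(x)|<1.
x=-0.85: |R|=0.2850
R=−1: 1+7/9x = −1+2/9x ⇒ -5/9x=2 ⇒ x=2/(-5/9)=-3.6000
Confirm numerically:
  x=-3.431: |R|=0.94673 <1
  x=-3.374: |R|=0.92824 <1
  x=-2.325: |R|=0.53297 <1
  x=-2.131: |R|=0.44616 <1
  x=-4.024: |R|=1.12435 >1
  x=-3.786: |R|=1.05612 >1
Stable set (-3.6000, 0).

(-3.6000, 0).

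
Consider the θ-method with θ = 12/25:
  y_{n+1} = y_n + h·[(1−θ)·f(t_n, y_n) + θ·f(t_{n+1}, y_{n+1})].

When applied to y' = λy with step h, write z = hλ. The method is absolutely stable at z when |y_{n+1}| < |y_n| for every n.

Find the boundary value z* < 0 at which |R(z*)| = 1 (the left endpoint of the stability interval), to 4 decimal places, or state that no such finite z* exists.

Set f=λy, z=hλ:
  y_{n+1} = y_n + z·[13/25·y_n + 12/25·y_{n+1}] ⇒ (1 − 12/25z)y_{n+1} = (1 + 13/25z)y_n
  Hence R(z) = (1 + 13/25z)/(1 − 12/25z).

Boundary: |R(x)|=1, x<0.
x=-1.7: |R|=0.0639
R=−1: 1+13/25x = −1+12/25x ⇒ -1/25x=2 ⇒ x=2/(-1/25)=-50.0000
Confirm numerically:
  x=-46.143: |R|=0.99334 <1
  x=-39.938: |R|=0.98005 <1
  x=-34.924: |R|=0.96605 <1
  x=-50.511: |R|=1.00081 >1
  x=-50.504: |R|=1.00080 >1
Interval (-50.0000, 0).

left endpoint -50.0000.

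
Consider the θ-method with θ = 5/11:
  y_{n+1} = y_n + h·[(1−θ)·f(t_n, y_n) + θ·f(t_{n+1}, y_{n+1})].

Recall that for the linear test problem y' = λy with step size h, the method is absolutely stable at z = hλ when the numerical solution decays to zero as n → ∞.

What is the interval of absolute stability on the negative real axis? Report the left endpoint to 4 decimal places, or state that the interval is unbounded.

Test eqn y'=λy, z=hλ:
  y_{n+1} = y_n + z·[6/11·y_n + 5/11·y_{n+1}] ⇒ (1 − 5/11z)y_{n+1} = (1 + 6/11z)y_n
  R(z) = (1 + 6/11z)/(1 − 5/11z).

Find x<0 with |R(x)|<1.
x=-1.35: |R|=0.1634
R=−1: 1+6/11x = −1+5/11x ⇒ -1/11x=2 ⇒ x=2/(-1/11)=-22.0000
Confirm numerically:
  x=-21.277: |R|=0.99384 <1
  x=-21.178: |R|=0.99297 <1
  x=-21.070: |R|=0.99201 <1
  x=-14.968: |R|=0.91808 <1
  x=-22.481: |R|=1.00390 >1
  x=-22.339: |R|=1.00276 >1
  x=-22.043: |R|=1.00035 >1
Stable set (-22.0000, 0).

z∈(-22.0000,0).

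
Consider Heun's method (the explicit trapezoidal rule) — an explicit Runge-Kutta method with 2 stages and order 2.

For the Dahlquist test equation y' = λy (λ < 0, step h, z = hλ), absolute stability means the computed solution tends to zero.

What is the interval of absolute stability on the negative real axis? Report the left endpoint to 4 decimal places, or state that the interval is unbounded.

With y'=λy (z=hλ):
  order 2, 2-stage ⇒ R(z)=1+z+z^2/2
  (e.g. R(-1.29)=0.54205, |R|=0.54205)

Find x<0 with |R(x)|<1.
x=-1.29: |R|=0.5421
|R(-1.55)|=0.6513 |R(-1.45)|=0.6013 |R(-0.55)|=0.6013
Bisect:
  x_lo=-2.7259 |R|=1.9893  x_hi=-0.1958 |R|=0.8234
  mid=-1.46081 |R|=0.60617 →hi
  mid=-2.09333 |R|=1.09769 →lo
  mid=-1.77707 |R|=0.80192 →hi
  mid=-1.93520 |R|=0.93730 →hi
  mid=-2.01427 |R|=1.01437 →lo
  mid=-1.97473 |R|=0.97505 →hi
  mid=-1.99450 |R|=0.99452 →hi
  ...
  [-2.00006,-1.99991] ⇒ x*=-2.0000
Interval (-2.0000, 0).

z∈(-2.0000,0).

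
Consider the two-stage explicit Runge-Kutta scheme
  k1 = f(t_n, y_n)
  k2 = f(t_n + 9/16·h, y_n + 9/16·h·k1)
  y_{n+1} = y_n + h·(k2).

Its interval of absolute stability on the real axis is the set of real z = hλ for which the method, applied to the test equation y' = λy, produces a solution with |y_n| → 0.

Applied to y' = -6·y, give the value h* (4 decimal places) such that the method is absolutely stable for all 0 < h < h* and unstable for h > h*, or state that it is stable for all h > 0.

(-1.7778,0); λ=-6 ⇒ h* = (16/9)/6 = 0.2963.

Test eqn y'=λy, z=hλ:
  k1=λy_n ⇒ h·k1=z·y_n;  k2=λ(1+9/16z)y_n ⇒ h·k2=z(1+9/16z)y_n
  y_{n+1}/y_n = 1 + z(1+9/16z) = 1 + z + 9/16z²
  so R(z) = 1 + z + 9/16z².

Need |R(x)|<1, x<0.
x=-0.93: |R|=0.5565
R=1: x+9/16x²=0 ⇒ x=−16/9=-1.7778; min R=1−1/(4·9/16)=0.5556>−1
Confirm numerically:
  x=-1.697: |R|=0.92289 <1
  x=-1.590: |R|=0.83206 <1
  x=-1.443: |R|=0.72827 <1
  x=-2.177: |R|=1.48887 >1
  x=-1.905: |R|=1.13633 >1
So |R|<1 on (-1.7778, 0).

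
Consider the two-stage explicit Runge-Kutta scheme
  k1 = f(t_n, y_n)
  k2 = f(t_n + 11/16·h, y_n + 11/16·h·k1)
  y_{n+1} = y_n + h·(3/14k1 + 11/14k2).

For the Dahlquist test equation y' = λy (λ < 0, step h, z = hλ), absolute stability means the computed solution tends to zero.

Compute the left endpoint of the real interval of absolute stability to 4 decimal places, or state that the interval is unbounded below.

On y'=λy, z=hλ:
  k1=λy_n ⇒ h·k1=z·y_n;  k2=λ(1+11/16z)y_n ⇒ h·k2=z(1+11/16z)y_n
  y_{n+1}/y_n = 1 + 3/14z + 11/14z(1+11/16z) = 1 + z + 121/224z²
  ⇒ R(z) = 1 + z + 121/224z².

Boundary: |R(x)|=1, x<0.
x=-1.61: |R|=0.7902
R=1: x+121/224x²=0 ⇒ x=−224/121=-1.8512; min R=1−1/(4·121/224)=0.5372>−1
Confirm numerically:
  x=-1.660: |R|=0.82852 <1
  x=-1.116: |R|=0.55677 <1
  x=-1.085: |R|=0.55091 <1
  x=-1.041: |R|=0.54438 <1
  x=-2.447: |R|=1.78749 >1
  x=-2.445: |R|=1.78420 >1
  x=-2.352: |R|=1.63622 >1
Stable set (-1.8512, 0).

left endpoint -1.8512.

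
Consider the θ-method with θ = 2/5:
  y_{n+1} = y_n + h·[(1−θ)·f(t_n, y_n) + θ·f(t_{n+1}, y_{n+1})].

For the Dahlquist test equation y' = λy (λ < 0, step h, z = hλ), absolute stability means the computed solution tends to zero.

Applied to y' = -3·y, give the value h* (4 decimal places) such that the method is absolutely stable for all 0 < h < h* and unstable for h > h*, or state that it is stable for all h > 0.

On y'=λy, z=hλ:
  y_{n+1} = y_n + z·[3/5·y_n + 2/5·y_{n+1}] ⇒ (1 − 2/5z)y_{n+1} = (1 + 3/5z)y_n
  ⇒ R(z) = (1 + 3/5z)/(1 − 2/5z).

Solve |R(x)|<1 on ℝ⁻.
x=-0.39: |R|=0.6626
R=−1: 1+3/5x = −1+2/5x ⇒ -1/5x=2 ⇒ x=2/(-1/5)=-10.0000
Confirm numerically:
  x=-9.610: |R|=0.98390 <1
  x=-8.985: |R|=0.95581 <1
  x=-5.075: |R|=0.67492 <1
  x=-10.577: |R|=1.02206 >1
  x=-10.270: |R|=1.01057 >1
Stable set (-10.0000, 0).

(-10.0000,0); λ=-3 ⇒ h* = (10)/3 = 3.3333.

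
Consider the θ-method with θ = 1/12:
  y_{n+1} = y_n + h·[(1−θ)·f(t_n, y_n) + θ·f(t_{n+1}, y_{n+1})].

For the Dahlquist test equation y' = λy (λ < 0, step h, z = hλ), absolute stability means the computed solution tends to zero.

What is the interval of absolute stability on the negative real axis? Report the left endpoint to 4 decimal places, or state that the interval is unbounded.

Set f=λy, z=hλ:
  y_{n+1} = y_n + z·[11/12·y_n + 1/12·y_{n+1}] ⇒ (1 − 1/12z)y_{n+1} = (1 + 11/12z)y_n
  R(z) = (1 + 11/12z)/(1 − 1/12z).

Boundary: |R(x)|=1, x<0.
x=-0.95: |R|=0.1197
R=−1: 1+11/12x = −1+1/12x ⇒ -5/6x=2 ⇒ x=2/(-5/6)=-2.4000
Confirm numerically:
  x=-2.096: |R|=0.78434 <1
  x=-2.038: |R|=0.74213 <1
  x=-1.145: |R|=0.04526 <1
  x=-2.788: |R|=1.26237 >1
  x=-2.600: |R|=1.13699 >1
Interval (-2.4000, 0).

z∈(-2.4000,0).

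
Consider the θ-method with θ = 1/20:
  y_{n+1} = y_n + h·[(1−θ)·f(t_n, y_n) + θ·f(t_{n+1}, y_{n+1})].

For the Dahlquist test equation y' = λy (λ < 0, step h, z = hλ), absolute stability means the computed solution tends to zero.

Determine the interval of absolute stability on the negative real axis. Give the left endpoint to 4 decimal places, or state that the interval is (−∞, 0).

(-2.2222, 0).

Set f=λy, z=hλ:
  y_{n+1} = y_n + z·[19/20·y_n + 1/20·y_{n+1}] ⇒ (1 − 1/20z)y_{n+1} = (1 + 19/20z)y_n
  R(z) = (1 + 19/20z)/(1 − 1/20z).

Solve |R(x)|<1 on ℝ⁻.
x=-1.32: |R|=0.2383
R=−1: 1+19/20x = −1+1/20x ⇒ -9/10x=2 ⇒ x=2/(-9/10)=-2.2222
Confirm numerically:
  x=-2.069: |R|=0.87503 <1
  x=-1.999: |R|=0.81736 <1
  x=-1.300: |R|=0.22066 <1
  x=-2.666: |R|=1.35242 >1
  x=-2.634: |R|=1.32747 >1
  x=-2.370: |R|=1.11891 >1
Interval (-2.2222, 0).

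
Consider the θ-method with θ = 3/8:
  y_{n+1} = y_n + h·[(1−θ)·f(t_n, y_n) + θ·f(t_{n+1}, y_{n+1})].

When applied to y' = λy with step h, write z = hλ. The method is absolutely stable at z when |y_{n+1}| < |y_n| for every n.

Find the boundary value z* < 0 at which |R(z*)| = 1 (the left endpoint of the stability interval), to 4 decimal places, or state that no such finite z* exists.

With y'=λy (z=hλ):
  y_{n+1} = y_n + z·[5/8·y_n + 3/8·y_{n+1}] ⇒ (1 − 3/8z)y_{n+1} = (1 + 5/8z)y_n
  ⇒ R(z) = (1 + 5/8z)/(1 − 3/8z).

Boundary: |R(x)|=1, x<0.
x=-0.82: |R|=0.3728
R=−1: 1+5/8x = −1+3/8x ⇒ -1/4x=2 ⇒ x=2/(-1/4)=-8.0000
Confirm numerically:
  x=-7.691: |R|=0.98011 <1
  x=-4.999: |R|=0.73901 <1
  x=-4.033: |R|=0.60525 <1
  x=-3.676: |R|=0.54551 <1
  x=-8.199: |R|=1.01221 >1
  x=-8.104: |R|=1.00644 >1
  x=-8.098: |R|=1.00607 >1
So |R|<1 on (-8.0000, 0).

left endpoint -8.0000.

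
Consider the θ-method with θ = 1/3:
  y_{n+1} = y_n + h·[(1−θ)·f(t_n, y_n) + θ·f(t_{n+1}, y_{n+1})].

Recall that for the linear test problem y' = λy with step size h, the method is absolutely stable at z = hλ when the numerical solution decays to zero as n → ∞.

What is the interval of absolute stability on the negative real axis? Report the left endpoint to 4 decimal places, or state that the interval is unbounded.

z∈(-6.0000,0).

Set f=λy, z=hλ:
  y_{n+1} = y_n + z·[2/3·y_n + 1/3·y_{n+1}] ⇒ (1 − 1/3z)y_{n+1} = (1 + 2/3z)y_n
  Hence R(z) = (1 + 2/3z)/(1 − 1/3z).

Solve |R(x)|<1 on ℝ⁻.
x=-0.88: |R|=0.3196
R=−1: 1+2/3x = −1+1/3x ⇒ -1/3x=2 ⇒ x=2/(-1/3)=-6.0000
Confirm numerically:
  x=-5.591: |R|=0.95239 <1
  x=-5.550: |R|=0.94737 <1
  x=-4.542: |R|=0.80668 <1
  x=-3.193: |R|=0.54675 <1
  x=-6.403: |R|=1.04286 >1
  x=-6.255: |R|=1.02755 >1
  x=-6.185: |R|=1.02014 >1
So |R|<1 on (-6.0000, 0).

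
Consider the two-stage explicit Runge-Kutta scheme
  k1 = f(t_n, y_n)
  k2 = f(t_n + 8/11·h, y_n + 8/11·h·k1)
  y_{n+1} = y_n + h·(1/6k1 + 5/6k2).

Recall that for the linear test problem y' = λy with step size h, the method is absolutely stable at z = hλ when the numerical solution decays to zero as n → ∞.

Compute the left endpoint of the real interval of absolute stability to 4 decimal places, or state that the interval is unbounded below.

On y'=λy, z=hλ:
  k1=λy_n ⇒ h·k1=z·y_n;  k2=λ(1+8/11z)y_n ⇒ h·k2=z(1+8/11z)y_n
  y_{n+1}/y_n = 1 + 1/6z + 5/6z(1+8/11z) = 1 + z + 20/33z²
  so R(z) = 1 + z + 20/33z².

Boundary: |R(x)|=1, x<0.
x=-1.44: |R|=0.8167
R=1: x+20/33x²=0 ⇒ x=−33/20=-1.6500; min R=1−1/(4·20/33)=0.5875>−1
Confirm numerically:
  x=-1.558: |R|=0.91313 <1
  x=-1.445: |R|=0.82047 <1
  x=-1.136: |R|=0.64612 <1
  x=-1.076: |R|=0.62568 <1
  x=-1.970: |R|=1.38206 >1
  x=-1.793: |R|=1.15539 >1
  x=-1.720: |R|=1.07297 >1
Interval (-1.6500, 0).

left endpoint -1.6500.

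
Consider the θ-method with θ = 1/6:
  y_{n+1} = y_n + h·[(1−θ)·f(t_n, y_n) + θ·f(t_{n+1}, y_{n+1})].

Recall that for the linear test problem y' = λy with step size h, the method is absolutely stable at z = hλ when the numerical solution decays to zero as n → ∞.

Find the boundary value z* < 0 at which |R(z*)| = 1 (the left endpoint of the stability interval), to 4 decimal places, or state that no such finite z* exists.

left endpoint -3.0000.

Test eqn y'=λy, z=hλ:
  y_{n+1} = y_n + z·[5/6·y_n + 1/6·y_{n+1}] ⇒ (1 − 1/6z)y_{n+1} = (1 + 5/6z)y_n
  R(z) = (1 + 5/6z)/(1 − 1/6z).

Boundary: |R(x)|=1, x<0.
x=-1.34: |R|=0.0954
R=−1: 1+5/6x = −1+1/6x ⇒ -2/3x=2 ⇒ x=2/(-2/3)=-3.0000
Confirm numerically:
  x=-2.400: |R|=0.71429 <1
  x=-2.315: |R|=0.67048 <1
  x=-1.862: |R|=0.42101 <1
  x=-1.827: |R|=0.40054 <1
  x=-3.359: |R|=1.15344 >1
  x=-3.293: |R|=1.12612 >1
  x=-3.042: |R|=1.01858 >1
Interval (-3.0000, 0).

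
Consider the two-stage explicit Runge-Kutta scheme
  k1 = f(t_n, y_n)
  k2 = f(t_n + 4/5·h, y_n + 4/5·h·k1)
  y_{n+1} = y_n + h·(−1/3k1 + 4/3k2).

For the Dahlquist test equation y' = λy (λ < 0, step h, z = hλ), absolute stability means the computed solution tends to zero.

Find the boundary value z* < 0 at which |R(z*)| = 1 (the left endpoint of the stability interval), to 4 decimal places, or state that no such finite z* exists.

Test eqn y'=λy, z=hλ:
  k1=λy_n ⇒ h·k1=z·y_n;  k2=λ(1+4/5z)y_n ⇒ h·k2=z(1+4/5z)y_n
  y_{n+1}/y_n = 1 − 1/3z + 4/3z(1+4/5z) = 1 + z + 16/15z²
  R(z) = 1 + z + 16/15z².

Boundary: |R(x)|=1, x<0.
x=-1.62: |R|=2.1794
R=1: x+16/15x²=0 ⇒ x=−15/16=-0.9375; min R=1−1/(4·16/15)=0.7656>−1
Confirm numerically:
  x=-0.627: |R|=0.79234 <1
  x=-0.528: |R|=0.76937 <1
  x=-0.506: |R|=0.76711 <1
  x=-1.484: |R|=1.86507 >1
  x=-1.447: |R|=1.78640 >1
  x=-1.426: |R|=1.74304 >1
Interval (-0.9375, 0).

z* = -0.9375.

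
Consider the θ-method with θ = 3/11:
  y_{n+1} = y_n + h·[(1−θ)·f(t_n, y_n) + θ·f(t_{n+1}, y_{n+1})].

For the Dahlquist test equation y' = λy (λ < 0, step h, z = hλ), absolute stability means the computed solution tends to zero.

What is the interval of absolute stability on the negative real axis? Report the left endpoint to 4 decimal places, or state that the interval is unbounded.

On y'=λy, z=hλ:
  y_{n+1} = y_n + z·[8/11·y_n + 3/11·y_{n+1}] ⇒ (1 − 3/11z)y_{n+1} = (1 + 8/11z)y_n
  ⇒ R(z) = (1 + 8/11z)/(1 − 3/11z).

Boundary: |R(x)|=1, x<0.
x=-0.85: |R|=0.3100
R=−1: 1+8/11x = −1+3/11x ⇒ -5/11x=2 ⇒ x=2/(-5/11)=-4.4000
Confirm numerically:
  x=-2.999: |R|=0.64970 <1
  x=-2.161: |R|=0.35966 <1
  x=-2.027: |R|=0.30537 <1
  x=-1.926: |R|=0.26272 <1
  x=-4.610: |R|=1.04229 >1
  x=-4.558: |R|=1.03202 >1
  x=-4.532: |R|=1.02683 >1
So |R|<1 on (-4.4000, 0).

(-4.4000, 0).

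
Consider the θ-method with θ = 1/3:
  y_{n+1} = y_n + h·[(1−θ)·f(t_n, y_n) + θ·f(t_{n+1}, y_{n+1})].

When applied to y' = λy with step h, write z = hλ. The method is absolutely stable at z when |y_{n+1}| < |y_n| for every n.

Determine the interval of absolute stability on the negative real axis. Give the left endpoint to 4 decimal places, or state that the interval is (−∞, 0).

On y'=λy, z=hλ:
  y_{n+1} = y_n + z·[2/3·y_n + 1/3·y_{n+1}] ⇒ (1 − 1/3z)y_{n+1} = (1 + 2/3z)y_n
  ⇒ R(z) = (1 + 2/3z)/(1 − 1/3z).

Need |R(x)|<1, x<0.
x=-0.79: |R|=0.3747
R=−1: 1+2/3x = −1+1/3x ⇒ -1/3x=2 ⇒ x=2/(-1/3)=-6.0000
Confirm numerically:
  x=-5.518: |R|=0.94341 <1
  x=-4.937: |R|=0.86607 <1
  x=-3.663: |R|=0.64926 <1
  x=-6.594: |R|=1.06191 >1
  x=-6.267: |R|=1.02881 >1
  x=-6.064: |R|=1.00706 >1
So |R|<1 on (-6.0000, 0).

(-6.0000, 0).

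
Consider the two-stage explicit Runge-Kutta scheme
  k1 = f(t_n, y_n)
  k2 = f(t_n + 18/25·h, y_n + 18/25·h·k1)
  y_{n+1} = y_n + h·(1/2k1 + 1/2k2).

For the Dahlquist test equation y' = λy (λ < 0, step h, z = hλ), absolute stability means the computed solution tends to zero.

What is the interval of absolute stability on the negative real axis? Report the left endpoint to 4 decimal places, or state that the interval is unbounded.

With y'=λy (z=hλ):
  k1=λy_n ⇒ h·k1=z·y_n;  k2=λ(1+18/25z)y_n ⇒ h·k2=z(1+18/25z)y_n
  y_{n+1}/y_n = 1 + 1/2z + 1/2z(1+18/25z) = 1 + z + 9/25z²
  R(z) = 1 + z + 9/25z².

Find x<0 with |R(x)|<1.
x=-1.49: |R|=0.3092
R=1: x+9/25x²=0 ⇒ x=−25/9=-2.7778; min R=1−1/(4·9/25)=0.3056>−1
Confirm numerically:
  x=-2.752: |R|=0.97446 <1
  x=-2.591: |R|=0.82578 <1
  x=-2.558: |R|=0.79761 <1
  x=-3.288: |R|=1.60394 >1
  x=-3.047: |R|=1.29532 >1
Interval (-2.7778, 0).

(-2.7778, 0).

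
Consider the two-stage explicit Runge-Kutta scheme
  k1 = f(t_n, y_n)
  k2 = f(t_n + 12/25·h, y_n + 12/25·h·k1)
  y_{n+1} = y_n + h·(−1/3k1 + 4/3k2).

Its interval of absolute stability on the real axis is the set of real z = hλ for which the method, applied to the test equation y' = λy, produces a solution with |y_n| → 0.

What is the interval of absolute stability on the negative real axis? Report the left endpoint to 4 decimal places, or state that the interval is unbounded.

z∈(-1.5625,0).

Set f=λy, z=hλ:
  k1=λy_n ⇒ h·k1=z·y_n;  k2=λ(1+12/25z)y_n ⇒ h·k2=z(1+12/25z)y_n
  y_{n+1}/y_n = 1 − 1/3z + 4/3z(1+12/25z) = 1 + z + 16/25z²
  R(z) = 1 + z + 16/25z².

Solve |R(x)|<1 on ℝ⁻.
x=-0.42: |R|=0.6929
R=1: x+16/25x²=0 ⇒ x=−25/16=-1.5625; min R=1−1/(4·16/25)=0.6094>−1
Confirm numerically:
  x=-1.353: |R|=0.81859 <1
  x=-1.351: |R|=0.81713 <1
  x=-1.206: |R|=0.72484 <1
  x=-1.937: |R|=1.46426 >1
  x=-1.875: |R|=1.37500 >1
  x=-1.627: |R|=1.06716 >1
Stable set (-1.5625, 0).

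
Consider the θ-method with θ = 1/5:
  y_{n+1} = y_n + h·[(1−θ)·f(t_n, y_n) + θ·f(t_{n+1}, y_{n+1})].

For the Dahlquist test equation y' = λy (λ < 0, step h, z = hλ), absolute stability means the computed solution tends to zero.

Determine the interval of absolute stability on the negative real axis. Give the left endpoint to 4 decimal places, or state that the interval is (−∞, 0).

With y'=λy (z=hλ):
  y_{n+1} = y_n + z·[4/5·y_n + 1/5·y_{n+1}] ⇒ (1 − 1/5z)y_{n+1} = (1 + 4/5z)y_n
  so R(z) = (1 + 4/5z)/(1 − 1/5z).

Boundary: |R(x)|=1, x<0.
x=-0.95: |R|=0.2017
R=−1: 1+4/5x = −1+1/5x ⇒ -3/5x=2 ⇒ x=2/(-3/5)=-3.3333
Confirm numerically:
  x=-2.158: |R|=0.50740 <1
  x=-1.787: |R|=0.31649 <1
  x=-1.456: |R|=0.12763 <1
  x=-3.913: |R|=1.19511 >1
  x=-3.540: |R|=1.07260 >1
  x=-3.429: |R|=1.03405 >1
So |R|<1 on (-3.3333, 0).

(-3.3333, 0).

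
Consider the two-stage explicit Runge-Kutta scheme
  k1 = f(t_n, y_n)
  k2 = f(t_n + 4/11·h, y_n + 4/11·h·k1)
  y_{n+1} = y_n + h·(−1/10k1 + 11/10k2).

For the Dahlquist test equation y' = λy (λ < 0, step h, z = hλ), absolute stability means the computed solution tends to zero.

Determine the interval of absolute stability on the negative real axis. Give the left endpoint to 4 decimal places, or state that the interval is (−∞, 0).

On y'=λy, z=hλ:
  k1=λy_n ⇒ h·k1=z·y_n;  k2=λ(1+4/11z)y_n ⇒ h·k2=z(1+4/11z)y_n
  y_{n+1}/y_n = 1 − 1/10z + 11/10z(1+4/11z) = 1 + z + 2/5z²
  ⇒ R(z) = 1 + z + 2/5z².

Boundary: |R(x)|=1, x<0.
x=-0.32: |R|=0.7210
R=1: x+2/5x²=0 ⇒ x=−5/2=-2.5000; min R=1−1/(4·2/5)=0.3750>−1
Confirm numerically:
  x=-2.354: |R|=0.86253 <1
  x=-2.001: |R|=0.60060 <1
  x=-1.383: |R|=0.38208 <1
  x=-1.361: |R|=0.37993 <1
  x=-3.011: |R|=1.61545 >1
  x=-2.965: |R|=1.55149 >1
Interval (-2.5000, 0).

(-2.5000, 0).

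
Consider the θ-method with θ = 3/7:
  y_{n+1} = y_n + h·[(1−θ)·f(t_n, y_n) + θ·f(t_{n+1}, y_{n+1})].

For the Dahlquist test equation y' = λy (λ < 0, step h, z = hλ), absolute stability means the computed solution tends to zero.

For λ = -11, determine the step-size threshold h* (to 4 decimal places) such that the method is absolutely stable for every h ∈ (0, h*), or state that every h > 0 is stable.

(-14.0000,0); λ=-11 ⇒ h* = (14)/11 = 1.2727.

Set f=λy, z=hλ:
  y_{n+1} = y_n + z·[4/7·y_n + 3/7·y_{n+1}] ⇒ (1 − 3/7z)y_{n+1} = (1 + 4/7z)y_n
  Hence R(z) = (1 + 4/7z)/(1 − 3/7z).

Need |R(x)|<1, x<0.
x=-0.49: |R|=0.5950
R=−1: 1+4/7x = −1+3/7x ⇒ -1/7x=2 ⇒ x=2/(-1/7)=-14.0000
Confirm numerically:
  x=-13.423: |R|=0.98779 <1
  x=-12.344: |R|=0.96239 <1
  x=-12.193: |R|=0.95854 <1
  x=-7.818: |R|=0.79701 <1
  x=-14.474: |R|=1.00940 >1
  x=-14.387: |R|=1.00772 >1
  x=-14.066: |R|=1.00134 >1
Interval (-14.0000, 0).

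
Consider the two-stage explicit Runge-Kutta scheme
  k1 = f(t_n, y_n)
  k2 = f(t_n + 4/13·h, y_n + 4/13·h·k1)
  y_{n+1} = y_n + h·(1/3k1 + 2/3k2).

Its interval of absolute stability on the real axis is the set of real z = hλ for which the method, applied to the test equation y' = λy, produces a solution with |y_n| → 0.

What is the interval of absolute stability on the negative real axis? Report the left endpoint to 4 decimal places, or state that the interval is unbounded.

(-4.8750, 0).

With y'=λy (z=hλ):
  k1=λy_n ⇒ h·k1=z·y_n;  k2=λ(1+4/13z)y_n ⇒ h·k2=z(1+4/13z)y_n
  y_{n+1}/y_n = 1 + 1/3z + 2/3z(1+4/13z) = 1 + z + 8/39z²
  Hence R(z) = 1 + z + 8/39z².

Solve |R(x)|<1 on ℝ⁻.
x=-0.72: |R|=0.3863
R=1: x+8/39x²=0 ⇒ x=−39/8=-4.8750; min R=1−1/(4·8/39)=-0.2188>−1
Confirm numerically:
  x=-4.475: |R|=0.63282 <1
  x=-3.110: |R|=0.12598 <1
  x=-2.747: |R|=0.19910 <1
  x=-2.226: |R|=0.20957 <1
  x=-5.227: |R|=1.37742 >1
  x=-5.060: |R|=1.19202 >1
Stable set (-4.8750, 0).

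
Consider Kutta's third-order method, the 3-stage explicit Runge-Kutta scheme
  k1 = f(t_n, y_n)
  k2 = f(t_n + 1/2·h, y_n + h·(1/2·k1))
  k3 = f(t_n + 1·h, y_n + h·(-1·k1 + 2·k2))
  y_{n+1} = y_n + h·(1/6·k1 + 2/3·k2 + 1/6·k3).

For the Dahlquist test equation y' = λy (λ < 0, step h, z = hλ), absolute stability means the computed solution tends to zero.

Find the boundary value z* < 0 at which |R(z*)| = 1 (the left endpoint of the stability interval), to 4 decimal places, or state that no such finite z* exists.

With y'=λy (z=hλ):
  order 3, 3-stage ⇒ R(z)=1+z+z^2/2+z^3/6
  (e.g. R(-1.65)=-0.03744, |R|=0.03744)

Boundary: |R(x)|=1, x<0.
x=-1.65: |R|=0.0374
|R(-1.87)|=0.2114 |R(-1.18)|=0.2424 |R(-0.68)|=0.4988
Bisect:
  x_lo=-2.8158 |R|=1.5725  x_hi=-0.3263 |R|=0.7211
  mid=-1.57107 |R|=0.01676 →hi
  mid=-2.19346 |R|=0.54671 →hi
  mid=-2.50465 |R|=0.98674 →hi
  mid=-2.66025 |R|=1.25951 →lo
  mid=-2.58245 |R|=1.11834 →lo
  mid=-2.54355 |R|=1.05137 →lo
  mid=-2.52410 |R|=1.01877 →lo
  mid=-2.51438 |R|=1.00268 →lo
  ...
  [-2.51286,-2.51270] ⇒ x*=-2.5127
Stable set (-2.5127, 0).

z* = -2.5127.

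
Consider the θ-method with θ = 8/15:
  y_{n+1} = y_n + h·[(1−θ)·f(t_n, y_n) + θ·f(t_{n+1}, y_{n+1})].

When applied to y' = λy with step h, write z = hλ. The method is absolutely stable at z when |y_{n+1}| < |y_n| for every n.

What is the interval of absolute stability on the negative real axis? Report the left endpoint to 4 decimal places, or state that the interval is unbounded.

With y'=λy (z=hλ):
  y_{n+1} = y_n + z·[7/15·y_n + 8/15·y_{n+1}] ⇒ (1 − 8/15z)y_{n+1} = (1 + 7/15z)y_n
  R(z) = (1 + 7/15z)/(1 − 8/15z).

Find x<0 with |R(x)|<1.
x=-1.65: |R|=0.1223
x=-2: |R|=0.0323
x=-10: |R|=0.5789
x=-100: |R|=0.8405
θ=8/15≥1/2 ⇒ |1+7/15x|<|1−8/15x| ∀x<0 ⇒ interval (−∞,0).

unbounded; (−∞, 0).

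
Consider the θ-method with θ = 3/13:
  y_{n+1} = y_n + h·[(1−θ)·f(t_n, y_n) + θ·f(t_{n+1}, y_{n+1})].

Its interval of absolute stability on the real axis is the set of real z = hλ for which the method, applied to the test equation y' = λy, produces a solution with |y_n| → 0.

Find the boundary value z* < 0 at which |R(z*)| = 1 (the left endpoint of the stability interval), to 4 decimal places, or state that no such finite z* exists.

Test eqn y'=λy, z=hλ:
  y_{n+1} = y_n + z·[10/13·y_n + 3/13·y_{n+1}] ⇒ (1 − 3/13z)y_{n+1} = (1 + 10/13z)y_n
  Hence R(z) = (1 + 10/13z)/(1 − 3/13z).

Need |R(x)|<1, x<0.
x=-1.14: |R|=0.0974
R=−1: 1+10/13x = −1+3/13x ⇒ -7/13x=2 ⇒ x=2/(-7/13)=-3.7143
Confirm numerically:
  x=-3.311: |R|=0.87690 <1
  x=-3.245: |R|=0.85551 <1
  x=-2.895: |R|=0.73553 <1
  x=-4.109: |R|=1.10909 >1
  x=-3.998: |R|=1.07946 >1
  x=-3.882: |R|=1.04763 >1
Stable set (-3.7143, 0).

z* = -3.7143.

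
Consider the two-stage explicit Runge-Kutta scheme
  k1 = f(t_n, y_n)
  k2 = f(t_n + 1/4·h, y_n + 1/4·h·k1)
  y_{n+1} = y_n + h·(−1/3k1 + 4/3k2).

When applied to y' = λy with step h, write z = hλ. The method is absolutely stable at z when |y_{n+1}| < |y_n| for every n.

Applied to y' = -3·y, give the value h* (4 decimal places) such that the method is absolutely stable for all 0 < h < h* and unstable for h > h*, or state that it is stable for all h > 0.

On y'=λy, z=hλ:
  k1=λy_n ⇒ h·k1=z·y_n;  k2=λ(1+1/4z)y_n ⇒ h·k2=z(1+1/4z)y_n
  y_{n+1}/y_n = 1 − 1/3z + 4/3z(1+1/4z) = 1 + z + 1/3z²
  Hence R(z) = 1 + z + 1/3z².

Boundary: |R(x)|=1, x<0.
x=-0.59: |R|=0.5260
R=1: x+1/3x²=0 ⇒ x=−3=-3.0000; min R=1−1/(4·1/3)=0.2500>−1
Confirm numerically:
  x=-2.367: |R|=0.50056 <1
  x=-2.213: |R|=0.41946 <1
  x=-1.561: |R|=0.25124 <1
  x=-3.545: |R|=1.64401 >1
  x=-3.385: |R|=1.43441 >1
  x=-3.211: |R|=1.22584 >1
Interval (-3.0000, 0).

(-3.0000,0); λ=-3 ⇒ h* = (3)/3 = 1.0000.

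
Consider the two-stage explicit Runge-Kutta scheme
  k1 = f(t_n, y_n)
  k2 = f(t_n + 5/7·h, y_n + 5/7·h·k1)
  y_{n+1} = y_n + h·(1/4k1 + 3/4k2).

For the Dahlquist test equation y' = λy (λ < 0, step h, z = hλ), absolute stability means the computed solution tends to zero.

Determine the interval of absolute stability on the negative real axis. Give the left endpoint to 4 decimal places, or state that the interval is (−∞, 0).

With y'=λy (z=hλ):
  k1=λy_n ⇒ h·k1=z·y_n;  k2=λ(1+5/7z)y_n ⇒ h·k2=z(1+5/7z)y_n
  y_{n+1}/y_n = 1 + 1/4z + 3/4z(1+5/7z) = 1 + z + 15/28z²
  ⇒ R(z) = 1 + z + 15/28z².

Boundary: |R(x)|=1, x<0.
x=-0.5: |R|=0.6339
R=1: x+15/28x²=0 ⇒ x=−28/15=-1.8667; min R=1−1/(4·15/28)=0.5333>−1
Confirm numerically:
  x=-1.265: |R|=0.59226 <1
  x=-1.192: |R|=0.56918 <1
  x=-1.038: |R|=0.53920 <1
  x=-2.122: |R|=1.29026 >1
  x=-1.980: |R|=1.12021 >1
So |R|<1 on (-1.8667, 0).

(-1.8667, 0).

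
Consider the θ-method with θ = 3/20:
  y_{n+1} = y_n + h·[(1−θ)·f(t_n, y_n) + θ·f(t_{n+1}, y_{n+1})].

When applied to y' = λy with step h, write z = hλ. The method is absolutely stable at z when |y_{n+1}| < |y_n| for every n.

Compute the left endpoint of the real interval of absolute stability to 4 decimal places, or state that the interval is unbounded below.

left endpoint -2.8571.

Set f=λy, z=hλ:
  y_{n+1} = y_n + z·[17/20·y_n + 3/20·y_{n+1}] ⇒ (1 − 3/20z)y_{n+1} = (1 + 17/20z)y_n
  R(z) = (1 + 17/20z)/(1 − 3/20z).

Find x<0 with |R(x)|<1.
x=-1.66: |R|=0.3291
R=−1: 1+17/20x = −1+3/20x ⇒ -7/10x=2 ⇒ x=2/(-7/10)=-2.8571
Confirm numerically:
  x=-2.489: |R|=0.81236 <1
  x=-2.417: |R|=0.77388 <1
  x=-2.156: |R|=0.62914 <1
  x=-3.177: |R|=1.15164 >1
  x=-2.955: |R|=1.04746 >1
  x=-2.889: |R|=1.01556 >1
Stable set (-2.8571, 0).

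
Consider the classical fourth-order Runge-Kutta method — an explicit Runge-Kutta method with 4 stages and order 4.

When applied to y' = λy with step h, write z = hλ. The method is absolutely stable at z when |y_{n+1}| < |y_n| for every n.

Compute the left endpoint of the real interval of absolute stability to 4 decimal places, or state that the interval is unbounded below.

With y'=λy (z=hλ):
  order 4, 4-stage ⇒ R(z)=1+z+z^2/2+z^3/6+z^4/24
  (e.g. R(-1.18)=0.32314, |R|=0.32314)

Solve |R(x)|<1 on ℝ⁻.
x=-1.18: |R|=0.3231
|R(-2.85)|=1.1020 |R(-2.61)|=0.7663 |R(-2.08)|=0.3633
Bisect:
  x_lo=-3.4366 |R|=2.5159  x_hi=-0.2126 |R|=0.8085
  mid=-1.82462 |R|=0.28939 →hi
  mid=-2.63063 |R|=0.79078 →hi
  mid=-3.03364 |R|=1.44370 →lo
  mid=-2.83214 |R|=1.07295 →lo
  mid=-2.73138 |R|=0.92172 →hi
  mid=-2.78176 |R|=0.99468 →hi
  mid=-2.80695 |R|=1.03314 →lo
  mid=-2.79435 |R|=1.01375 →lo
  mid=-2.78806 |R|=1.00417 →lo
  mid=-2.78491 |R|=0.99942 →hi
  ...
  [-2.78530,-2.78510] ⇒ x*=-2.7853
So |R|<1 on (-2.7853, 0).

z* = -2.7853.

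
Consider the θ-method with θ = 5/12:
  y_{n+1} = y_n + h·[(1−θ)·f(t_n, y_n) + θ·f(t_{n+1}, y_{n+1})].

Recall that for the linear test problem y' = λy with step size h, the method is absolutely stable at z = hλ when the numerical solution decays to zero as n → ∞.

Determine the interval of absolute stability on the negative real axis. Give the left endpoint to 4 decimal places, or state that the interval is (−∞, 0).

z∈(-12.0000,0).

Set f=λy, z=hλ:
  y_{n+1} = y_n + z·[7/12·y_n + 5/12·y_{n+1}] ⇒ (1 − 5/12z)y_{n+1} = (1 + 7/12z)y_n
  so R(z) = (1 + 7/12z)/(1 − 5/12z).

Need |R(x)|<1, x<0.
x=-0.45: |R|=0.6211
R=−1: 1+7/12x = −1+5/12x ⇒ -1/6x=2 ⇒ x=2/(-1/6)=-12.0000
Confirm numerically:
  x=-11.932: |R|=0.99810 <1
  x=-7.896: |R|=0.84056 <1
  x=-6.042: |R|=0.71770 <1
  x=-12.414: |R|=1.01118 >1
  x=-12.280: |R|=1.00763 >1
  x=-12.250: |R|=1.00683 >1
Stable set (-12.0000, 0).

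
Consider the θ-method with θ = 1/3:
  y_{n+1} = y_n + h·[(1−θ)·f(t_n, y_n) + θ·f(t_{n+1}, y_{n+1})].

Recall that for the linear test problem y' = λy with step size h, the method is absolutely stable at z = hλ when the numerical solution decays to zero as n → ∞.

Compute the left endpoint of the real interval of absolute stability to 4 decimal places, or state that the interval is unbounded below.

left endpoint -6.0000.

With y'=λy (z=hλ):
  y_{n+1} = y_n + z·[2/3·y_n + 1/3·y_{n+1}] ⇒ (1 − 1/3z)y_{n+1} = (1 + 2/3z)y_n
  R(z) = (1 + 2/3z)/(1 − 1/3z).

Need |R(x)|<1, x<0.
x=-0.51: |R|=0.5641
R=−1: 1+2/3x = −1+1/3x ⇒ -1/3x=2 ⇒ x=2/(-1/3)=-6.0000
Confirm numerically:
  x=-5.555: |R|=0.94798 <1
  x=-3.499: |R|=0.61517 <1
  x=-3.068: |R|=0.51681 <1
  x=-2.484: |R|=0.35886 <1
  x=-6.366: |R|=1.03908 >1
  x=-6.276: |R|=1.02975 >1
  x=-6.238: |R|=1.02576 >1
Interval (-6.0000, 0).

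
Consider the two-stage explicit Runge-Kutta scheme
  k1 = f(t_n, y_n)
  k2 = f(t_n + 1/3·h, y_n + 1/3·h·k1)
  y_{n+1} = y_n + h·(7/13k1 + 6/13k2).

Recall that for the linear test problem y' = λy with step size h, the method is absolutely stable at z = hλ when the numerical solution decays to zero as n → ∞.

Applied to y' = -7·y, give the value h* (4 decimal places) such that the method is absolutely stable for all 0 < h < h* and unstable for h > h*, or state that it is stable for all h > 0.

Test eqn y'=λy, z=hλ:
  k1=λy_n ⇒ h·k1=z·y_n;  k2=λ(1+1/3z)y_n ⇒ h·k2=z(1+1/3z)y_n
  y_{n+1}/y_n = 1 + 7/13z + 6/13z(1+1/3z) = 1 + z + 2/13z²
  R(z) = 1 + z + 2/13z².

Need |R(x)|<1, x<0.
x=-0.89: |R|=0.2319
R=1: x+2/13x²=0 ⇒ x=−13/2=-6.5000; min R=1−1/(4·2/13)=-0.6250>−1
Confirm numerically:
  x=-6.324: |R|=0.82877 <1
  x=-4.836: |R|=0.23802 <1
  x=-4.261: |R|=0.46775 <1
  x=-4.031: |R|=0.53116 <1
  x=-6.901: |R|=1.42574 >1
  x=-6.708: |R|=1.21466 >1
So |R|<1 on (-6.5000, 0).

(-6.5000,0); λ=-7 ⇒ h* = (13/2)/7 = 0.9286.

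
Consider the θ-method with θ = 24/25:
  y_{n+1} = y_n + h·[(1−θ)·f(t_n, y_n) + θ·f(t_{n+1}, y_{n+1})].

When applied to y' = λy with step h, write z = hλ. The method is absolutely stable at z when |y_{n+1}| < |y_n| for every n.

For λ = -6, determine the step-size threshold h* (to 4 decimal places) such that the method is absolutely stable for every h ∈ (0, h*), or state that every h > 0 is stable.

Set f=λy, z=hλ:
  y_{n+1} = y_n + z·[1/25·y_n + 24/25·y_{n+1}] ⇒ (1 − 24/25z)y_{n+1} = (1 + 1/25z)y_n
  ⇒ R(z) = (1 + 1/25z)/(1 − 24/25z).

Boundary: |R(x)|=1, x<0.
x=-1.42: |R|=0.3991
x=-2: |R|=0.3151
x=-10: |R|=0.0566
x=-100: |R|=0.0309
θ=24/25≥1/2 ⇒ |1+1/25x|<|1−24/25x| ∀x<0 ⇒ stable on all of ℝ⁻.

(−∞, 0) — no finite endpoint. Any h>0 works for λ=-6.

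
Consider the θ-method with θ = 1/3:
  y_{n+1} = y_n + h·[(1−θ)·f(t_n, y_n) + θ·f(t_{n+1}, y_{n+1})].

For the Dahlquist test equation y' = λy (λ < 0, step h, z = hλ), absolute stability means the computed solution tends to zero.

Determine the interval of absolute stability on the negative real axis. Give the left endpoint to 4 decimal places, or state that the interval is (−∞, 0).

With y'=λy (z=hλ):
  y_{n+1} = y_n + z·[2/3·y_n + 1/3·y_{n+1}] ⇒ (1 − 1/3z)y_{n+1} = (1 + 2/3z)y_n
  so R(z) = (1 + 2/3z)/(1 − 1/3z).

Boundary: |R(x)|=1, x<0.
x=-1.38: |R|=0.0548
R=−1: 1+2/3x = −1+1/3x ⇒ -1/3x=2 ⇒ x=2/(-1/3)=-6.0000
Confirm numerically:
  x=-5.512: |R|=0.94267 <1
  x=-3.719: |R|=0.66051 <1
  x=-3.635: |R|=0.64356 <1
  x=-3.105: |R|=0.52580 <1
  x=-6.514: |R|=1.05403 >1
  x=-6.350: |R|=1.03743 >1
  x=-6.088: |R|=1.00968 >1
So |R|<1 on (-6.0000, 0).

(-6.0000, 0).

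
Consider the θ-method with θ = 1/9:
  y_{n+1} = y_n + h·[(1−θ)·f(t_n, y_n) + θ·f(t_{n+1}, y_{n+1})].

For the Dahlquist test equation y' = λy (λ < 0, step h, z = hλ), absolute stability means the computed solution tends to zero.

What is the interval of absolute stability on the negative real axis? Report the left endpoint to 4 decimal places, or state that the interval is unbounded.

z∈(-2.5714,0).

Test eqn y'=λy, z=hλ:
  y_{n+1} = y_n + z·[8/9·y_n + 1/9·y_{n+1}] ⇒ (1 − 1/9z)y_{n+1} = (1 + 8/9z)y_n
  Hence R(z) = (1 + 8/9z)/(1 − 1/9z).

Find x<0 with |R(x)|<1.
x=-0.49: |R|=0.5353
R=−1: 1+8/9x = −1+1/9x ⇒ -7/9x=2 ⇒ x=2/(-7/9)=-2.5714
Confirm numerically:
  x=-2.067: |R|=0.68094 <1
  x=-1.350: |R|=0.17391 <1
  x=-1.060: |R|=0.05169 <1
  x=-3.129: |R|=1.32179 >1
  x=-3.074: |R|=1.29137 >1
  x=-2.790: |R|=1.12977 >1
So |R|<1 on (-2.5714, 0).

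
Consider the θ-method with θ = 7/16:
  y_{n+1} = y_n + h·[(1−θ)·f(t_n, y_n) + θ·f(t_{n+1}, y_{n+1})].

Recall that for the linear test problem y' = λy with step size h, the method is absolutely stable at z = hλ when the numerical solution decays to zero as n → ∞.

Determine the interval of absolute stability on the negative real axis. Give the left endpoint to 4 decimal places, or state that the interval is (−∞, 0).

Test eqn y'=λy, z=hλ:
  y_{n+1} = y_n + z·[9/16·y_n + 7/16·y_{n+1}] ⇒ (1 − 7/16z)y_{n+1} = (1 + 9/16z)y_n
  so R(z) = (1 + 9/16z)/(1 − 7/16z).

Boundary: |R(x)|=1, x<0.
x=-0.6: |R|=0.5248
R=−1: 1+9/16x = −1+7/16x ⇒ -1/8x=2 ⇒ x=2/(-1/8)=-16.0000
Confirm numerically:
  x=-13.381: |R|=0.95224 <1
  x=-12.269: |R|=0.92676 <1
  x=-7.375: |R|=0.74492 <1
  x=-16.469: |R|=1.00714 >1
  x=-16.407: |R|=1.00622 >1
  x=-16.122: |R|=1.00189 >1
Stable set (-16.0000, 0).

z∈(-16.0000,0).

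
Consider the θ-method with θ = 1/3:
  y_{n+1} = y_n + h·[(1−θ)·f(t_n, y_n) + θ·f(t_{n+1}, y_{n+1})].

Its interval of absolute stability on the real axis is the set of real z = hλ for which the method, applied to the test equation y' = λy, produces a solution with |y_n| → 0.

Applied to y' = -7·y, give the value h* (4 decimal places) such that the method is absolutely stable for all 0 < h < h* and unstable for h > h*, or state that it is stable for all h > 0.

Set f=λy, z=hλ:
  y_{n+1} = y_n + z·[2/3·y_n + 1/3·y_{n+1}] ⇒ (1 − 1/3z)y_{n+1} = (1 + 2/3z)y_n
  R(z) = (1 + 2/3z)/(1 − 1/3z).

Solve |R(x)|<1 on ℝ⁻.
x=-0.86: |R|=0.3316
R=−1: 1+2/3x = −1+1/3x ⇒ -1/3x=2 ⇒ x=2/(-1/3)=-6.0000
Confirm numerically:
  x=-5.400: |R|=0.92857 <1
  x=-5.390: |R|=0.92729 <1
  x=-5.164: |R|=0.89760 <1
  x=-5.148: |R|=0.89543 <1
  x=-6.570: |R|=1.05956 >1
  x=-6.498: |R|=1.05243 >1
  x=-6.477: |R|=1.05033 >1
Stable set (-6.0000, 0).

(-6.0000,0); λ=-7 ⇒ h* = (6)/7 = 0.8571.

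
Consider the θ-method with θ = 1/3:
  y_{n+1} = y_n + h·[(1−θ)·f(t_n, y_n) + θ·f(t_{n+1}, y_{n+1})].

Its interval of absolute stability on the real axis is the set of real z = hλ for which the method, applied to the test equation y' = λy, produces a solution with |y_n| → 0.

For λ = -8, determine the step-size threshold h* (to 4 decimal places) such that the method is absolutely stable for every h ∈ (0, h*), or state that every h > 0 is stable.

(-6.0000,0); λ=-8 ⇒ h* = (6)/8 = 0.7500.

Test eqn y'=λy, z=hλ:
  y_{n+1} = y_n + z·[2/3·y_n + 1/3·y_{n+1}] ⇒ (1 − 1/3z)y_{n+1} = (1 + 2/3z)y_n
  Hence R(z) = (1 + 2/3z)/(1 − 1/3z).

Solve |R(x)|<1 on ℝ⁻.
x=-0.85: |R|=0.3377
R=−1: 1+2/3x = −1+1/3x ⇒ -1/3x=2 ⇒ x=2/(-1/3)=-6.0000
Confirm numerically:
  x=-5.479: |R|=0.93855 <1
  x=-5.358: |R|=0.92319 <1
  x=-5.298: |R|=0.91540 <1
  x=-3.592: |R|=0.63471 <1
  x=-6.485: |R|=1.05113 >1
  x=-6.345: |R|=1.03692 >1
Interval (-6.0000, 0).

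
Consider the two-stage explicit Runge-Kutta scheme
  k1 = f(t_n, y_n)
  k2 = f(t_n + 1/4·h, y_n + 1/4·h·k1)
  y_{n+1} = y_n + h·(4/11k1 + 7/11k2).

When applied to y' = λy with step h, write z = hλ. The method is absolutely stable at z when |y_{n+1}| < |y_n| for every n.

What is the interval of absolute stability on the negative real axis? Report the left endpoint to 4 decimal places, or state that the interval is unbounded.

z∈(-6.2857,0).

Test eqn y'=λy, z=hλ:
  k1=λy_n ⇒ h·k1=z·y_n;  k2=λ(1+1/4z)y_n ⇒ h·k2=z(1+1/4z)y_n
  y_{n+1}/y_n = 1 + 4/11z + 7/11z(1+1/4z) = 1 + z + 7/44z²
  R(z) = 1 + z + 7/44z².

Solve |R(x)|<1 on ℝ⁻.
x=-0.36: |R|=0.6606
R=1: x+7/44x²=0 ⇒ x=−44/7=-6.2857; min R=1−1/(4·7/44)=-0.5714>−1
Confirm numerically:
  x=-4.414: |R|=0.31437 <1
  x=-3.613: |R|=0.53626 <1
  x=-2.925: |R|=0.56388 <1
  x=-6.707: |R|=1.44952 >1
  x=-6.600: |R|=1.33000 >1
  x=-6.495: |R|=1.21625 >1
Stable set (-6.2857, 0).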